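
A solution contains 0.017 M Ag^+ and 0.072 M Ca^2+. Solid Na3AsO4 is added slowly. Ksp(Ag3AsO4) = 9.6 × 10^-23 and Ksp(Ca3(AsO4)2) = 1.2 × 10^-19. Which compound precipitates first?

Ag3AsO4

Precipitation of each salt starts when its ion product equals its Ksp.
For Ag3AsO4: 9.6 × 10^-23 = (0.017)^3 × [AsO4^3-]  ⇒  [AsO4^3-] = 2.0 × 10^-17 M.
For Ca3(AsO4)2: 1.2 × 10^-19 = (0.072)^3 × [AsO4^3-]^2  ⇒  [AsO4^3-] = 1.8 × 10^-8 M.
The salt with the lower threshold [AsO4^3-] precipitates first: Ag3AsO4.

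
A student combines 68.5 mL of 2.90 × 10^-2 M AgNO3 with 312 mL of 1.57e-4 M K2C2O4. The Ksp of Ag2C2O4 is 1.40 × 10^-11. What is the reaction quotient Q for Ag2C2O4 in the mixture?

Total volume = 68.5 + 312 = 380.5 mL.
[Ag^+] = 2.90 × 10^-2 × (68.5/380.5) = 5.221 x 10^-3 M
[C2O4^2-] = 1.57 × 10^-4 × (312/380.5) = 1.287 × 10^-4 M
Ag2C2O4(s) ⇌ 2 Ag^+ + C2O4^2-, so Q = [Ag^+]^2[C2O4^2-]
Q = (5.221 x 10^-3)^2(1.287 × 10^-4) = 3.51 × 10^-9
Q > Ksp, so Ag2C2O4 will precipitate.

Q = 3.51 x 10^-9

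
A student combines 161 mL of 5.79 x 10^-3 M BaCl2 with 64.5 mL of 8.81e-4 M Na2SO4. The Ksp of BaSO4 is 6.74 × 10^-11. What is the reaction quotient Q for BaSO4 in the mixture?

1.04 × 10^-6

Total volume = 161 + 64.5 = 225.5 mL.
[Ba^2+] = 5.79 x 10^-3 × (161/225.5) = 4.134 x 10^-3 M
[SO4^2-] = 8.81 × 10^-4 × (64.5/225.5) = 2.520 x 10^-4 M
BaSO4(s) ⇌ Ba^2+(aq) + SO4^2-(aq), so Q = [Ba^2+][SO4^2-]
Q = (4.134 × 10^-3)(2.520 x 10^-4) = 1.04 x 10^-6
Q > Ksp, so BaSO4 will precipitate.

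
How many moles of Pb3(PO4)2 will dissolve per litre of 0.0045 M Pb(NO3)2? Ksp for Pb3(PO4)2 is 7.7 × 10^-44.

4.6e-19 M

Pb3(PO4)2(s) ⇌ 3 Pb^2+ + 2 PO4^3-
Ksp = [Pb^2+]^3[PO4^3-]^2
Let s = moles of Pb3(PO4)2 that dissolve per litre. [Pb^2+] = 0.0045 + 3s ≈ 0.0045, [PO4^3-] = 2s (since Pb^2+ from Pb(NO3)2 dominates).
Ksp ≈ (0.0045)^3 × (2s)^2
s = 4.6 x 10^-19 M
Check: 3s = 1.4 × 10^-18 ≪ 0.0045, so the approximation is valid.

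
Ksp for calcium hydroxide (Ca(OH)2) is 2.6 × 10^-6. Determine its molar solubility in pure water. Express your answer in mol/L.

Ca(OH)2(s) ⇌ Ca^2+ + 2 OH^-
Ksp = [Ca^2+][OH^-]^2
If s mol/L of Ca(OH)2 dissolves, [Ca^2+] = s and [OH^-] = 2s.
So Ksp = s × (2s)^2 = 4s^3
Solving, s = (2.6 × 10^-6/4)^(1/3) = 8.7 × 10^-3 M

s = 8.7 × 10^-3 M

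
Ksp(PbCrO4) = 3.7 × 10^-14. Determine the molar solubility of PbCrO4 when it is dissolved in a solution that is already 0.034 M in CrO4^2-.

PbCrO4(s) <=> Pb^2+ + CrO4^2-
Ksp = [Pb^2+][CrO4^2-]
Let s be the molar solubility in this solution. [Pb^2+] = s, [CrO4^2-] = 0.034 + s ≈ 0.034 (common-ion effect: CrO4^2- is already 0.034 M).
Ksp ≈ s × 0.034
s = 1.1 x 10^-12 M
Check: s = 1.1 × 10^-12 ≪ 0.034, so the approximation is valid.

s ≈ 1.1e-12 M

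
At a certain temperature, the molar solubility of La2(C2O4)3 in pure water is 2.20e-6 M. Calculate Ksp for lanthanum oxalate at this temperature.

5.57 × 10^-27

La2(C2O4)3(s) ⇌ 2 La^3+ + 3 C2O4^2-
With molar solubility s: [La^3+] = 2s, [C2O4^2-] = 3s.
Ksp = [La^3+]^2[C2O4^2-]^3
Ksp = (2s)^2(3s)^3 = 108s^5
Ksp = 108 × (2.20 × 10^-6)^5 = 5.57 x 10^-27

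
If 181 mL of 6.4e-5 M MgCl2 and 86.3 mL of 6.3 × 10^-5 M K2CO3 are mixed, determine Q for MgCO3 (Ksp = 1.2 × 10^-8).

Q = 8.8e-10

Total volume = 181 + 86.3 = 267.3 mL.
[Mg^2+] = 6.4 × 10^-5 × (181/267.3) = 4.33 × 10^-5 M
[CO3^2-] = 6.3 × 10^-5 × (86.3/267.3) = 2.03 × 10^-5 M
MgCO3(s) ⇌ Mg^2+ + CO3^2-, so Q = [Mg^2+][CO3^2-]
Q = (4.33 x 10^-5)(2.03 x 10^-5) = 8.8 x 10^-10
Q < Ksp, so no precipitate of MgCO3 forms.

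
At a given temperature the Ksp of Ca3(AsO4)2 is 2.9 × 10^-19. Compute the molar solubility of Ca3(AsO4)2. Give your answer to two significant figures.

s = 7.7e-5 M

Ca3(AsO4)2(s) <=> 3 Ca^2+ + 2 AsO4^3-
Ksp = [Ca^2+]^3[AsO4^3-]^2
If s mol/L of Ca3(AsO4)2 dissolves, [Ca^2+] = 3s and [AsO4^3-] = 2s.
So Ksp = (3s)^3 × (2s)^2 = 108s^5
s = (2.9 × 10^-19 / 108)^(1/5) = 7.7 × 10^-5 M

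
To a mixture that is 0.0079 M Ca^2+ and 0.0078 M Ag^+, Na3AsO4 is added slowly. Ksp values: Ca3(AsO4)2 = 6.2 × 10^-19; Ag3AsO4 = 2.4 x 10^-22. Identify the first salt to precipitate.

Each salt begins to precipitate when Q = Ksp, i.e. when [AsO4^3-] reaches its threshold.
For Ca3(AsO4)2: 6.2 × 10^-19 = (0.0079)^3 × [AsO4^3-]^2  ⇒  [AsO4^3-] = 1.1 x 10^-6 M.
For Ag3AsO4: 2.4 x 10^-22 = (0.0078)^3 × [AsO4^3-]  ⇒  [AsO4^3-] = 5.1 x 10^-16 M.
The salt with the lower threshold [AsO4^3-] precipitates first: Ag3AsO4.

Ag3AsO4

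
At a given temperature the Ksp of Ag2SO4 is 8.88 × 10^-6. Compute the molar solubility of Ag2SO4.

s ≈ 1.30 x 10^-2 M

Ag2SO4(s) ⇌ 2 Ag^+(aq) + SO4^2-(aq)
Ksp = [Ag^+]^2[SO4^2-]
For each mole of Ag2SO4 that dissolves: [Ag^+] = 2s, [SO4^2-] = s.
So Ksp = (2s)^2 × s = 4s^3
Solving, s = (8.88 × 10^-6/4)^(1/3) = 1.30 × 10^-2 M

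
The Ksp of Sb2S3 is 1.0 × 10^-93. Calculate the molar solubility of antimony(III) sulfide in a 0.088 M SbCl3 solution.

s ≈ 1.7 × 10^-31 M

Sb2S3(s) <=> 2 Sb^3+ + 3 S^2-
Ksp = [Sb^3+]^2[S^2-]^3
If s mol/L dissolves here, [Sb^3+] = 0.088 + 2s ≈ 0.088, [S^2-] = 3s (Ksp is small, so little additional dissolves).
Ksp ≈ (0.088)^2 × (3s)^3
s = 1.7 × 10^-31 M
Check: 2s = 3.4 × 10^-31 ≪ 0.088, so the approximation is valid.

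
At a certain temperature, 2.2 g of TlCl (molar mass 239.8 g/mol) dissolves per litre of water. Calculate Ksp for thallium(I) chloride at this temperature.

Ksp = 8.4 × 10^-5

Molar solubility s = (2.2 g/L) / (239.8 g/mol) = 9.17 × 10^-3 M.
TlCl(s) ⇌ Tl^+(aq) + Cl^-(aq)
Let s = molar solubility. Then [Tl^+] = s and [Cl^-] = s.
Ksp = [Tl^+][Cl^-]
Ksp = (s)(s) = s^2
Ksp = (9.17 × 10^-3)^2 = 8.4 x 10^-5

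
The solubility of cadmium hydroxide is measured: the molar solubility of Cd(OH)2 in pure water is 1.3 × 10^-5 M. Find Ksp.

Ksp ≈ 8.8 × 10^-15

Cd(OH)2(s) ⇌ Cd^2+ + 2 OH^-
If s mol/L of Cd(OH)2 dissolves, [Cd^2+] = s and [OH^-] = 2s.
Ksp = [Cd^2+][OH^-]^2
Ksp = s(2s)^2 = 4s^3
Ksp = 4 × (1.3 x 10^-5)^3 = 8.8 x 10^-15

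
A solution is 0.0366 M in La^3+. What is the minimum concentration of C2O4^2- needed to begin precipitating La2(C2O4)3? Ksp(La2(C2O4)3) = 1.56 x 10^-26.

2.27e-8 M

La2(C2O4)3(s) <=> 2 La^3+ + 3 C2O4^2-
Ksp = [La^3+]^2[C2O4^2-]^3
Precipitation begins when Q = Ksp. With [La^3+] = 0.0366 M:
1.56 x 10^-26 = (0.0366)^2 × [C2O4^2-]^3
[C2O4^2-] = (1.56 x 10^-26 / 1.340 × 10^-3)^(1/3) = 2.27 × 10^-8 M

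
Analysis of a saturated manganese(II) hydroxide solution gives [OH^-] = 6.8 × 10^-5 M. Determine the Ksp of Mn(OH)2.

Mn(OH)2(s) ⇌ Mn^2+ + 2 OH^-
Stoichiometry gives [Mn^2+] = (1/2)[OH^-] = 3.40 × 10^-5 M.
Ksp = [Mn^2+][OH^-]^2
Ksp = 3.40 x 10^-5 × (6.8 × 10^-5)^2 = 1.6 x 10^-13

1.6e-13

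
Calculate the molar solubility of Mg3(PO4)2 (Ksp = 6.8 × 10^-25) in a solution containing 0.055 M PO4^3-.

Mg3(PO4)2(s) ⇌ 3 Mg^2+ + 2 PO4^3-
Ksp = [Mg^2+]^3[PO4^3-]^2
Let s be the molar solubility in this solution. [Mg^2+] = 3s, [PO4^3-] = 0.055 + 2s ≈ 0.055 (since the PO4^3- already present dominates).
Ksp ≈ (3s)^3 × (0.055)^2
s = 2.0 x 10^-8 M
Check: 2s = 4.1 × 10^-8 ≪ 0.055, so the approximation is valid.

s = 2.0e-8 M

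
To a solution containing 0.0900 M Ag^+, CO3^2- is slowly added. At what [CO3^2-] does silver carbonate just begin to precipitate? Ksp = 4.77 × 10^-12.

Ag2CO3(s) <=> 2 Ag^+(aq) + CO3^2-(aq)
Ksp = [Ag^+]^2[CO3^2-]
Precipitation begins when Q = Ksp. With [Ag^+] = 0.0900 M:
4.77 × 10^-12 = (0.0900)^2 × [CO3^2-]
[CO3^2-] = (4.77 × 10^-12 / 8.100 × 10^-3) = 5.89 x 10^-10 M

5.89 × 10^-10 M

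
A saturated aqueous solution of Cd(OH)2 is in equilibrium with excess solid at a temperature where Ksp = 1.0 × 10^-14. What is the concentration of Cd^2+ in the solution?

[Cd^2+] = 1.4 × 10^-5 M

Cd(OH)2(s) <=> Cd^2+(aq) + 2 OH^-(aq)
Ksp = [Cd^2+][OH^-]^2
For each mole of Cd(OH)2 that dissolves: [Cd^2+] = s, [OH^-] = 2s.
Substituting: Ksp = s(2s)^2 = 4s^3
s = (1.0 × 10^-14 / 4)^(1/3) = 1.36 × 10^-5 M
[Cd^2+] = s = 1.4 x 10^-5 M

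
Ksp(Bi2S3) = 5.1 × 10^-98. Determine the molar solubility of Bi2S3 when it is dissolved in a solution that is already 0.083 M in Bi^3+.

Bi2S3(s) <=> 2 Bi^3+ + 3 S^2-
Ksp = [Bi^3+]^2[S^2-]^3
Let s be the molar solubility in this solution. [Bi^3+] = 0.083 + 2s ≈ 0.083, [S^2-] = 3s (common-ion effect: Bi^3+ is already 0.083 M).
Ksp ≈ (0.083)^2 × (3s)^3
s = 6.5 x 10^-33 M
Check: 2s = 1.3 x 10^-32 ≪ 0.083, so the approximation is valid.

s = 6.5 × 10^-33 M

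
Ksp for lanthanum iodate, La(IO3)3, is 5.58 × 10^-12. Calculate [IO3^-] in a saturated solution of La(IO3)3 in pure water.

[IO3^-] ≈ 2.02 × 10^-3 M

La(IO3)3(s) ⇌ La^3+ + 3 IO3^-
Ksp = [La^3+][IO3^-]^3
Let s = molar solubility. Then [La^3+] = s and [IO3^-] = 3s.
Ksp = s(3s)^3 = 27s^4
s^4 = 5.58 × 10^-12 / 27, so s = 6.742 x 10^-4 M
[IO3^-] = 3s = 2.02 × 10^-3 M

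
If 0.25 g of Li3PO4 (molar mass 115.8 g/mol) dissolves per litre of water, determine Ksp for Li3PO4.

5.9 x 10^-10

Molar solubility s = (2.5 x 10^-1 g/L) / (115.8 g/mol) = 2.16 × 10^-3 M.
Li3PO4(s) ⇌ 3 Li^+(aq) + PO4^3-(aq)
Let s = molar solubility. Then [Li^+] = 3s and [PO4^3-] = s.
Ksp = [Li^+]^3[PO4^3-]
So Ksp = (3s)^3 × s = 27s^4
Ksp = 27 × (2.16 × 10^-3)^4 = 5.9 × 10^-10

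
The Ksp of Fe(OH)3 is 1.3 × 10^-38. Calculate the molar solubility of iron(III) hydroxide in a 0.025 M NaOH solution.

s = 8.3 × 10^-34 M

Fe(OH)3(s) ⇌ Fe^3+ + 3 OH^-
Ksp = [Fe^3+][OH^-]^3
Let s be the molar solubility in this solution. [Fe^3+] = s, [OH^-] = 0.025 + 3s ≈ 0.025 (since OH^- from NaOH dominates).
Ksp ≈ s × (0.025)^3
s = 8.3 × 10^-34 M
Check: 3s = 2.5 × 10^-33 ≪ 0.025, so the approximation is valid.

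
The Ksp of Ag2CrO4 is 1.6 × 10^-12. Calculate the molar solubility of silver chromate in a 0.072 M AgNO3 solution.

s = 3.1 × 10^-10 M

Ag2CrO4(s) ⇌ 2 Ag^+(aq) + CrO4^2-(aq)
Ksp = [Ag^+]^2[CrO4^2-]
If s mol/L dissolves here, [Ag^+] = 0.072 + 2s ≈ 0.072, [CrO4^2-] = s (common-ion effect: Ag^+ is already 0.072 M).
Ksp ≈ (0.072)^2 × s
s = 3.1 × 10^-10 M
Check: 2s = 6.2 × 10^-10 ≪ 0.072, so the approximation is valid.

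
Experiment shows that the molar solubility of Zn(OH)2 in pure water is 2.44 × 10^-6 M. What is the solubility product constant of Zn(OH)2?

Ksp = 5.81e-17

Zn(OH)2(s) ⇌ Zn^2+(aq) + 2 OH^-(aq)
For each mole of Zn(OH)2 that dissolves: [Zn^2+] = s, [OH^-] = 2s.
Ksp = [Zn^2+][OH^-]^2
Ksp = s(2s)^2 = 4s^3
Ksp = 4 × (2.44 × 10^-6)^3 = 5.81 × 10^-17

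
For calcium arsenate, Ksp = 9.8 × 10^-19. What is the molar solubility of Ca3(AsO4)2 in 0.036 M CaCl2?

Ca3(AsO4)2(s) ⇌ 3 Ca^2+(aq) + 2 AsO4^3-(aq)
Ksp = [Ca^2+]^3[AsO4^3-]^2
Let s = moles of Ca3(AsO4)2 that dissolve per litre. [Ca^2+] = 0.036 + 3s ≈ 0.036, [AsO4^3-] = 2s (Ksp is small, so little additional dissolves).
Ksp ≈ (0.036)^3 × (2s)^2
s = 7.2 × 10^-8 M
Check: 3s = 2.2 × 10^-7 ≪ 0.036, so the approximation is valid.

7.2 × 10^-8 M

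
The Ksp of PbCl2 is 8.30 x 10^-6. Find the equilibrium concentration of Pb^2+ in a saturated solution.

PbCl2(s) ⇌ Pb^2+ + 2 Cl^-
Ksp = [Pb^2+][Cl^-]^2
Let s = molar solubility. Then [Pb^2+] = s and [Cl^-] = 2s.
Substituting: Ksp = s(2s)^2 = 4s^3
s = (8.30 x 10^-6 / 4)^(1/3) = 1.275 × 10^-2 M
[Pb^2+] = s = 1.28 x 10^-2 M

[Pb^2+] = 0.0128 M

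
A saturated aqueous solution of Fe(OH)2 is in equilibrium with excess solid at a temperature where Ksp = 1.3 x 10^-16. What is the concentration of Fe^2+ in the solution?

[Fe^2+] ≈ 3.2 × 10^-6 M

Fe(OH)2(s) ⇌ Fe^2+ + 2 OH^-
Ksp = [Fe^2+][OH^-]^2
If s mol/L of Fe(OH)2 dissolves, [Fe^2+] = s and [OH^-] = 2s.
Substituting: Ksp = s(2s)^2 = 4s^3
s = (1.3 x 10^-16 / 4)^(1/3) = 3.19 x 10^-6 M
[Fe^2+] = s = 3.2 × 10^-6 M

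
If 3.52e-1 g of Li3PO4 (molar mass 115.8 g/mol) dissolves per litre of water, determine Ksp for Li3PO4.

Ksp = 2.31 × 10^-9

Molar solubility s = (3.52 × 10^-1 g/L) / (115.8 g/mol) = 3.040 × 10^-3 M.
Li3PO4(s) ⇌ 3 Li^+(aq) + PO4^3-(aq)
For each mole of Li3PO4 that dissolves: [Li^+] = 3s, [PO4^3-] = s.
Ksp = [Li^+]^3[PO4^3-]
Ksp = (3s)^3s = 27s^4
With s = 3.040 × 10^-3: Ksp = 2.31 x 10^-9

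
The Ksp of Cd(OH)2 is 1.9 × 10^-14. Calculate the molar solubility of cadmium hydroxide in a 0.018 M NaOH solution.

Cd(OH)2(s) ⇌ Cd^2+ + 2 OH^-
Ksp = [Cd^2+][OH^-]^2
Let s = moles of Cd(OH)2 that dissolve per litre. [Cd^2+] = s, [OH^-] = 0.018 + 2s ≈ 0.018 (common-ion effect: OH^- is already 0.018 M).
Ksp ≈ s × (0.018)^2
s = 5.9 × 10^-11 M
Check: 2s = 1.2 x 10^-10 ≪ 0.018, so the approximation is valid.

s ≈ 5.9e-11 M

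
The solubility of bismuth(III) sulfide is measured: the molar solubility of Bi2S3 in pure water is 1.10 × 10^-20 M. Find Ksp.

Bi2S3(s) ⇌ 2 Bi^3+(aq) + 3 S^2-(aq)
Let s = molar solubility. Then [Bi^3+] = 2s and [S^2-] = 3s.
Ksp = [Bi^3+]^2[S^2-]^3
Ksp = (2s)^2(3s)^3 = 108s^5
Ksp = 108 × (1.10 × 10^-20)^5 = 1.74 × 10^-98

Ksp = 1.74e-98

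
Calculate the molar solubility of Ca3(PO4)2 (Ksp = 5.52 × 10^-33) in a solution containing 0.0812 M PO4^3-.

Ca3(PO4)2(s) ⇌ 3 Ca^2+(aq) + 2 PO4^3-(aq)
Ksp = [Ca^2+]^3[PO4^3-]^2
Let s = moles of Ca3(PO4)2 that dissolve per litre. [Ca^2+] = 3s, [PO4^3-] = 0.0812 + 2s ≈ 0.0812 (since the PO4^3- already present dominates).
Ksp ≈ (3s)^3 × (0.0812)^2
s = 3.14 x 10^-11 M
Check: 2s = 6.3 x 10^-11 ≪ 0.0812, so the approximation is valid.

s ≈ 3.14 × 10^-11 M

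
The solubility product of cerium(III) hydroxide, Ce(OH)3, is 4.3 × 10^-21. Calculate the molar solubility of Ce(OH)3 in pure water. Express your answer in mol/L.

Ce(OH)3(s) ⇌ Ce^3+ + 3 OH^-
Ksp = [Ce^3+][OH^-]^3
If s mol/L of Ce(OH)3 dissolves, [Ce^3+] = s and [OH^-] = 3s.
So Ksp = s × (3s)^3 = 27s^4
s^4 = 4.3 × 10^-21 / 27, so s = 3.6 x 10^-6 M

s = 3.6 × 10^-6 M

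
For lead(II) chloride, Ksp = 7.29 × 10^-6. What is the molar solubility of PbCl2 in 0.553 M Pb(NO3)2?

PbCl2(s) ⇌ Pb^2+(aq) + 2 Cl^-(aq)
Ksp = [Pb^2+][Cl^-]^2
Let s be the molar solubility in this solution. [Pb^2+] = 0.553 + s ≈ 0.553, [Cl^-] = 2s (Ksp is small, so little additional dissolves).
Ksp ≈ 0.553 × (2s)^2
s = 1.82 × 10^-3 M
Check: s = 1.8 × 10^-3 ≪ 0.553, so the approximation is valid.

1.82 x 10^-3 M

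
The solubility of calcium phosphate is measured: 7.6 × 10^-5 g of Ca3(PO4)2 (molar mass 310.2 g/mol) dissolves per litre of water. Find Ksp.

Molar solubility s = (7.6 × 10^-5 g/L) / (310.2 g/mol) = 2.45 × 10^-7 M.
Ca3(PO4)2(s) ⇌ 3 Ca^2+ + 2 PO4^3-
If s mol/L of Ca3(PO4)2 dissolves, [Ca^2+] = 3s and [PO4^3-] = 2s.
Ksp = [Ca^2+]^3[PO4^3-]^2
So Ksp = (3s)^3 × (2s)^2 = 108s^5
With s = 2.45 × 10^-7: Ksp = 9.5 × 10^-32

Ksp ≈ 9.5 x 10^-32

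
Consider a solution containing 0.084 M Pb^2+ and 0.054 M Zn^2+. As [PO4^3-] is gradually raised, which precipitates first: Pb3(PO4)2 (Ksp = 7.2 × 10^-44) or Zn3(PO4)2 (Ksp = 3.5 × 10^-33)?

Pb3(PO4)2

Each salt begins to precipitate when Q = Ksp, i.e. when [PO4^3-] reaches its threshold.
For Pb3(PO4)2: 7.2 × 10^-44 = (0.084)^3 × [PO4^3-]^2  ⇒  [PO4^3-] = 1.1 × 10^-20 M.
For Zn3(PO4)2: 3.5 × 10^-33 = (0.054)^3 × [PO4^3-]^2  ⇒  [PO4^3-] = 4.7 x 10^-15 M.
The salt with the lower threshold [PO4^3-] precipitates first: Pb3(PO4)2.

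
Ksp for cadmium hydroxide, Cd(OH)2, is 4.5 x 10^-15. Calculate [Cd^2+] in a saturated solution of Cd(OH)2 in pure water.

[Cd^2+] ≈ 1.0 × 10^-5 M

Cd(OH)2(s) <=> Cd^2+ + 2 OH^-
Ksp = [Cd^2+][OH^-]^2
If s mol/L of Cd(OH)2 dissolves, [Cd^2+] = s and [OH^-] = 2s.
Ksp = s(2s)^2 = 4s^3
Solving, s = (4.5 x 10^-15/4)^(1/3) = 1.04 × 10^-5 M
[Cd^2+] = s = 1.0 x 10^-5 M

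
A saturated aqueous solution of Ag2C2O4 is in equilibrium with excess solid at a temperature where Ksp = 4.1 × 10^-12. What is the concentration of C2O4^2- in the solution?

[C2O4^2-] = 1.0 × 10^-4 M

Ag2C2O4(s) <=> 2 Ag^+(aq) + C2O4^2-(aq)
Ksp = [Ag^+]^2[C2O4^2-]
For each mole of Ag2C2O4 that dissolves: [Ag^+] = 2s, [C2O4^2-] = s.
Ksp = (2s)^2s = 4s^3
s = (4.1 × 10^-12 / 4)^(1/3) = 1.01 × 10^-4 M
[C2O4^2-] = s = 1.0 x 10^-4 M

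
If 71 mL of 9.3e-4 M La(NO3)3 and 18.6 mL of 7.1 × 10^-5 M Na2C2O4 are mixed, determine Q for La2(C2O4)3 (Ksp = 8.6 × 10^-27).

Total volume = 71 + 18.6 = 89.6 mL.
[La^3+] = 9.3 x 10^-4 × (71/89.6) = 7.37 × 10^-4 M
[C2O4^2-] = 7.1 × 10^-5 × (18.6/89.6) = 1.47 x 10^-5 M
La2(C2O4)3(s) ⇌ 2 La^3+(aq) + 3 C2O4^2-(aq), so Q = [La^3+]^2[C2O4^2-]^3
Q = (7.37 x 10^-4)^2(1.47 x 10^-5)^3 = 1.7 × 10^-21
Q > Ksp, so La2(C2O4)3 will precipitate.

Q ≈ 1.7 × 10^-21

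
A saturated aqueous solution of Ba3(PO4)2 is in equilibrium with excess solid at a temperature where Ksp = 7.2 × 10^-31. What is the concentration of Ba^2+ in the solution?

Ba3(PO4)2(s) ⇌ 3 Ba^2+ + 2 PO4^3-
Ksp = [Ba^2+]^3[PO4^3-]^2
With molar solubility s: [Ba^2+] = 3s, [PO4^3-] = 2s.
Substituting: Ksp = (3s)^3(2s)^2 = 108s^5
s^5 = 7.2 × 10^-31 / 108, so s = 3.67 × 10^-7 M
[Ba^2+] = 3s = 1.1 x 10^-6 M

[Ba^2+] ≈ 1.1 × 10^-6 M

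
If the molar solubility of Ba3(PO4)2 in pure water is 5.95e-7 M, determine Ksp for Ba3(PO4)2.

Ba3(PO4)2(s) ⇌ 3 Ba^2+(aq) + 2 PO4^3-(aq)
For each mole of Ba3(PO4)2 that dissolves: [Ba^2+] = 3s, [PO4^3-] = 2s.
Ksp = [Ba^2+]^3[PO4^3-]^2
So Ksp = (3s)^3 × (2s)^2 = 108s^5
Ksp = 108 × (5.95 x 10^-7)^5 = 8.05 × 10^-30

8.05 x 10^-30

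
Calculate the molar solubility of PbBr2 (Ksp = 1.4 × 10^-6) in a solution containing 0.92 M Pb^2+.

s ≈ 6.2e-4 M

PbBr2(s) ⇌ Pb^2+(aq) + 2 Br^-(aq)
Ksp = [Pb^2+][Br^-]^2
If s mol/L dissolves here, [Pb^2+] = 0.92 + s ≈ 0.92, [Br^-] = 2s (Ksp is small, so little additional dissolves).
Ksp ≈ 0.92 × (2s)^2
s = 6.2 × 10^-4 M
Check: s = 6.2 × 10^-4 ≪ 0.92, so the approximation is valid.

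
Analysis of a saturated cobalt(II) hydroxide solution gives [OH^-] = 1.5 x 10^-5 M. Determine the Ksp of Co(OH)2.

Co(OH)2(s) ⇌ Co^2+(aq) + 2 OH^-(aq)
Stoichiometry gives [Co^2+] = (1/2)[OH^-] = 7.50 x 10^-6 M.
Ksp = [Co^2+][OH^-]^2
Ksp = 7.50 × 10^-6 × (1.5 × 10^-5)^2 = 1.7 × 10^-15

Ksp ≈ 1.7 × 10^-15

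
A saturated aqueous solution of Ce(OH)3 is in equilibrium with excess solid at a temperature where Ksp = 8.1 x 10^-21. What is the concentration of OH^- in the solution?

Ce(OH)3(s) ⇌ Ce^3+(aq) + 3 OH^-(aq)
Ksp = [Ce^3+][OH^-]^3
For each mole of Ce(OH)3 that dissolves: [Ce^3+] = s, [OH^-] = 3s.
Ksp = s(3s)^3 = 27s^4
s^4 = 8.1 x 10^-21 / 27, so s = 4.16 × 10^-6 M
[OH^-] = 3s = 1.2 × 10^-5 M

[OH^-] ≈ 1.2 × 10^-5 M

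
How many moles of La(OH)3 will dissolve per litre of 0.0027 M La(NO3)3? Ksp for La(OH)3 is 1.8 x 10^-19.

La(OH)3(s) ⇌ La^3+ + 3 OH^-
Ksp = [La^3+][OH^-]^3
Let s be the molar solubility in this solution. [La^3+] = 0.0027 + s ≈ 0.0027, [OH^-] = 3s (since La^3+ from La(NO3)3 dominates).
Ksp ≈ 0.0027 × (3s)^3
s = 1.4 x 10^-6 M
Check: s = 1.4 × 10^-6 ≪ 0.0027, so the approximation is valid.

s = 1.4 × 10^-6 M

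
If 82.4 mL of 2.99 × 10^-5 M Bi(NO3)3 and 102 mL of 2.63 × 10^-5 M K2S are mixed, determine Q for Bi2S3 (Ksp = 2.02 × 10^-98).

Q = 5.50 × 10^-25

Total volume = 82.4 + 102 = 184.4 mL.
[Bi^3+] = 2.99 × 10^-5 × (82.4/184.4) = 1.336 × 10^-5 M
[S^2-] = 2.63 × 10^-5 × (102/184.4) = 1.455 × 10^-5 M
Bi2S3(s) ⇌ 2 Bi^3+ + 3 S^2-, so Q = [Bi^3+]^2[S^2-]^3
Q = (1.336 x 10^-5)^2(1.455 × 10^-5)^3 = 5.50 × 10^-25
Q > Ksp, so Bi2S3 will precipitate.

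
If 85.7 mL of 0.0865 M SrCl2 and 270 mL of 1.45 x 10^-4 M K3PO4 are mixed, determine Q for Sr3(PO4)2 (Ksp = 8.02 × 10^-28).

Total volume = 85.7 + 270 = 355.7 mL.
[Sr^2+] = 8.65 × 10^-2 × (85.7/355.7) = 2.084 × 10^-2 M
[PO4^3-] = 1.45 × 10^-4 × (270/355.7) = 1.101 × 10^-4 M
Sr3(PO4)2(s) <=> 3 Sr^2+(aq) + 2 PO4^3-(aq), so Q = [Sr^2+]^3[PO4^3-]^2
Q = (2.084 × 10^-2)^3(1.101 × 10^-4)^2 = 1.10 x 10^-13
Q > Ksp, so Sr3(PO4)2 will precipitate.

1.10 x 10^-13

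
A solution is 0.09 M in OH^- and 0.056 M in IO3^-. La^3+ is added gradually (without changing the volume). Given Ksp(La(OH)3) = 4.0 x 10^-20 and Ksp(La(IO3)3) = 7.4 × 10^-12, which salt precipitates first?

Each salt begins to precipitate when Q = Ksp, i.e. when [La^3+] reaches its threshold.
For La(OH)3: 4.0 x 10^-20 = (0.09)^3 × [La^3+]  ⇒  [La^3+] = 5.5 × 10^-17 M.
For La(IO3)3: 7.4 × 10^-12 = (0.056)^3 × [La^3+]  ⇒  [La^3+] = 4.2 × 10^-8 M.
The salt with the lower threshold [La^3+] precipitates first: La(OH)3.

La(OH)3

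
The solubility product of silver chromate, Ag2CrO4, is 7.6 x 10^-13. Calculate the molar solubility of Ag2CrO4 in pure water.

5.7 × 10^-5 M

Ag2CrO4(s) ⇌ 2 Ag^+(aq) + CrO4^2-(aq)
Ksp = [Ag^+]^2[CrO4^2-]
Let s = molar solubility. Then [Ag^+] = 2s and [CrO4^2-] = s.
Ksp = (2s)^2s = 4s^3
Solving, s = (7.6 x 10^-13/4)^(1/3) = 5.7 x 10^-5 M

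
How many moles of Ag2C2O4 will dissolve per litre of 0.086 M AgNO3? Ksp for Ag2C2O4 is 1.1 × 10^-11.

Ag2C2O4(s) <=> 2 Ag^+(aq) + C2O4^2-(aq)
Ksp = [Ag^+]^2[C2O4^2-]
If s mol/L dissolves here, [Ag^+] = 0.086 + 2s ≈ 0.086, [C2O4^2-] = s (common-ion effect: Ag^+ is already 0.086 M).
Ksp ≈ (0.086)^2 × s
s = 1.5 × 10^-9 M
Check: 2s = 3.0 × 10^-9 ≪ 0.086, so the approximation is valid.

s = 1.5 x 10^-9 M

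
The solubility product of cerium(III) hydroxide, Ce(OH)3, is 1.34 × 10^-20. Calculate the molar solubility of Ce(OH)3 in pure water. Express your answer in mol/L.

Ce(OH)3(s) ⇌ Ce^3+ + 3 OH^-
Ksp = [Ce^3+][OH^-]^3
With molar solubility s: [Ce^3+] = s, [OH^-] = 3s.
Substituting: Ksp = s(3s)^3 = 27s^4
s = (1.34 × 10^-20 / 27)^(1/4) = 4.72 × 10^-6 M

s = 4.72 × 10^-6 M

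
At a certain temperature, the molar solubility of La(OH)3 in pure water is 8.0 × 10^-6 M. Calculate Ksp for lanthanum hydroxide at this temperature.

Ksp ≈ 1.1e-19

La(OH)3(s) <=> La^3+ + 3 OH^-
If s mol/L of La(OH)3 dissolves, [La^3+] = s and [OH^-] = 3s.
Ksp = [La^3+][OH^-]^3
Substituting: Ksp = s(3s)^3 = 27s^4
Ksp = 27 × (8.0 × 10^-6)^4 = 1.1 × 10^-19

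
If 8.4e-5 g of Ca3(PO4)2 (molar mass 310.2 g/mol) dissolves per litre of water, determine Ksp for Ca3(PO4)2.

Molar solubility s = (8.4 × 10^-5 g/L) / (310.2 g/mol) = 2.71 × 10^-7 M.
Ca3(PO4)2(s) ⇌ 3 Ca^2+(aq) + 2 PO4^3-(aq)
If s mol/L of Ca3(PO4)2 dissolves, [Ca^2+] = 3s and [PO4^3-] = 2s.
Ksp = [Ca^2+]^3[PO4^3-]^2
So Ksp = (3s)^3 × (2s)^2 = 108s^5
With s = 2.71 x 10^-7: Ksp = 1.6 x 10^-31

Ksp = 1.6 × 10^-31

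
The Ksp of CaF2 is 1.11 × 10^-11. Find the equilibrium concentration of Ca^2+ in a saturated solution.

1.41 × 10^-4 M

CaF2(s) ⇌ Ca^2+ + 2 F^-
Ksp = [Ca^2+][F^-]^2
If s mol/L of CaF2 dissolves, [Ca^2+] = s and [F^-] = 2s.
So Ksp = s × (2s)^2 = 4s^3
s = (1.11 × 10^-11 / 4)^(1/3) = 1.405 × 10^-4 M
[Ca^2+] = s = 1.41 × 10^-4 M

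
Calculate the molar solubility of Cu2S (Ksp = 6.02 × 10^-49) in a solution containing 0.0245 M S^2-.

2.48 × 10^-24 M

Cu2S(s) ⇌ 2 Cu^+ + S^2-
Ksp = [Cu^+]^2[S^2-]
Let s = moles of Cu2S that dissolve per litre. [Cu^+] = 2s, [S^2-] = 0.0245 + s ≈ 0.0245 (common-ion effect: S^2- is already 0.0245 M).
Ksp ≈ (2s)^2 × 0.0245
s = 2.48 × 10^-24 M
Check: s = 2.5 x 10^-24 ≪ 0.0245, so the approximation is valid.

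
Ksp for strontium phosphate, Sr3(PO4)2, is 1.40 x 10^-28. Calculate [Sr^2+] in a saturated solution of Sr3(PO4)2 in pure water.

[Sr^2+] ≈ 3.16 x 10^-6 M

Sr3(PO4)2(s) <=> 3 Sr^2+(aq) + 2 PO4^3-(aq)
Ksp = [Sr^2+]^3[PO4^3-]^2
With molar solubility s: [Sr^2+] = 3s, [PO4^3-] = 2s.
So Ksp = (3s)^3 × (2s)^2 = 108s^5
Solving, s = (1.40 x 10^-28/108)^(1/5) = 1.053 × 10^-6 M
[Sr^2+] = 3s = 3.16 × 10^-6 M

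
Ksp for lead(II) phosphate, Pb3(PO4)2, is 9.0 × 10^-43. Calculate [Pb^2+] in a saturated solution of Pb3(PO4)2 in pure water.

Pb3(PO4)2(s) ⇌ 3 Pb^2+ + 2 PO4^3-
Ksp = [Pb^2+]^3[PO4^3-]^2
With molar solubility s: [Pb^2+] = 3s, [PO4^3-] = 2s.
Ksp = (3s)^3(2s)^2 = 108s^5
s = (9.0 × 10^-43 / 108)^(1/5) = 1.53 x 10^-9 M
[Pb^2+] = 3s = 4.6 x 10^-9 M

[Pb^2+] = 4.6 × 10^-9 M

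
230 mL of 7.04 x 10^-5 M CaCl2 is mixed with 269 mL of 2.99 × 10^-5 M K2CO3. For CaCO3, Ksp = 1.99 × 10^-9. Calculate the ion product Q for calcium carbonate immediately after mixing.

Q = 5.23 × 10^-10

Total volume = 230 + 269 = 499 mL.
[Ca^2+] = 7.04 × 10^-5 × (230/499) = 3.245 x 10^-5 M
[CO3^2-] = 2.99 × 10^-5 × (269/499) = 1.612 × 10^-5 M
CaCO3(s) ⇌ Ca^2+(aq) + CO3^2-(aq), so Q = [Ca^2+][CO3^2-]
Q = (3.245 × 10^-5)(1.612 × 10^-5) = 5.23 × 10^-10
Q < Ksp, so no precipitate of CaCO3 forms.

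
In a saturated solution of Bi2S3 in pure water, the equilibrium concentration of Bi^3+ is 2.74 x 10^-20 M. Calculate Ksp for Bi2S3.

5.21 × 10^-98

Bi2S3(s) ⇌ 2 Bi^3+ + 3 S^2-
Stoichiometry gives [S^2-] = (3/2)[Bi^3+] = 4.110 × 10^-20 M.
Ksp = [Bi^3+]^2[S^2-]^3
Ksp = (2.74 × 10^-20)^2 × (4.110 × 10^-20)^3 = 5.21 x 10^-98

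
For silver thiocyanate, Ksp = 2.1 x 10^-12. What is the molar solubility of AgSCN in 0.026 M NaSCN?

AgSCN(s) ⇌ Ag^+(aq) + SCN^-(aq)
Ksp = [Ag^+][SCN^-]
Let s = moles of AgSCN that dissolve per litre. [Ag^+] = s, [SCN^-] = 0.026 + s ≈ 0.026 (common-ion effect: SCN^- is already 0.026 M).
Ksp ≈ s × 0.026
s = 8.1 × 10^-11 M
Check: s = 8.1 × 10^-11 ≪ 0.026, so the approximation is valid.

s ≈ 8.1 × 10^-11 M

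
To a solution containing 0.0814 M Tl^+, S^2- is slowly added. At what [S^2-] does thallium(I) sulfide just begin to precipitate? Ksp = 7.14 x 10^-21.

Tl2S(s) ⇌ 2 Tl^+ + S^2-
Ksp = [Tl^+]^2[S^2-]
Precipitation begins when Q = Ksp. With [Tl^+] = 0.0814 M:
7.14 x 10^-21 = (0.0814)^2 × [S^2-]
[S^2-] = (7.14 x 10^-21 / 6.626 × 10^-3) = 1.08 × 10^-18 M

[S^2-] = 1.08 × 10^-18 M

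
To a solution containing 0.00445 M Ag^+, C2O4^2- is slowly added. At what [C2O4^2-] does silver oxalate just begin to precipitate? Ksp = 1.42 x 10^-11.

[C2O4^2-] ≈ 7.17 x 10^-7 M

Ag2C2O4(s) ⇌ 2 Ag^+ + C2O4^2-
Ksp = [Ag^+]^2[C2O4^2-]
Precipitation begins when Q = Ksp. With [Ag^+] = 0.00445 M:
1.42 x 10^-11 = (0.00445)^2 × [C2O4^2-]
[C2O4^2-] = (1.42 x 10^-11 / 1.980 x 10^-5) = 7.17 × 10^-7 M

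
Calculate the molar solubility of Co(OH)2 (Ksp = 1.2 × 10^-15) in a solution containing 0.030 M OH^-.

1.3e-12 M

Co(OH)2(s) ⇌ Co^2+ + 2 OH^-
Ksp = [Co^2+][OH^-]^2
If s mol/L dissolves here, [Co^2+] = s, [OH^-] = 0.030 + 2s ≈ 0.030 (Ksp is small, so little additional dissolves).
Ksp ≈ s × (0.030)^2
s = 1.3 x 10^-12 M
Check: 2s = 2.7 × 10^-12 ≪ 0.030, so the approximation is valid.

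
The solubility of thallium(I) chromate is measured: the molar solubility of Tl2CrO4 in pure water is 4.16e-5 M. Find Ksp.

Tl2CrO4(s) <=> 2 Tl^+ + CrO4^2-
For each mole of Tl2CrO4 that dissolves: [Tl^+] = 2s, [CrO4^2-] = s.
Ksp = [Tl^+]^2[CrO4^2-]
Ksp = (2s)^2s = 4s^3
With s = 4.16 × 10^-5: Ksp = 2.88 × 10^-13

Ksp ≈ 2.88 × 10^-13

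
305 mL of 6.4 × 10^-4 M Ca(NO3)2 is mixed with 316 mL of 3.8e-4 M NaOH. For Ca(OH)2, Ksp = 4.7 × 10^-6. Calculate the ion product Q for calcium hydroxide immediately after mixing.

Total volume = 305 + 316 = 621 mL.
[Ca^2+] = 6.4 × 10^-4 × (305/621) = 3.14 x 10^-4 M
[OH^-] = 3.8 × 10^-4 × (316/621) = 1.93 x 10^-4 M
Ca(OH)2(s) <=> Ca^2+ + 2 OH^-, so Q = [Ca^2+][OH^-]^2
Q = (3.14 × 10^-4)(1.93 × 10^-4)^2 = 1.2 x 10^-11
Q < Ksp, so no precipitate of Ca(OH)2 forms.

Q ≈ 1.2 x 10^-11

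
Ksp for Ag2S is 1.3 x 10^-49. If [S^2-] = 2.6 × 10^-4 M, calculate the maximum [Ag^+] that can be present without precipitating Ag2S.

Ag2S(s) <=> 2 Ag^+ + S^2-
Ksp = [Ag^+]^2[S^2-]
Precipitation begins when Q = Ksp. With [S^2-] = 2.6 × 10^-4 M:
1.3 x 10^-49 = (2.6 × 10^-4) × [Ag^+]^2
[Ag^+] = (1.3 x 10^-49 / 2.6 x 10^-4)^(1/2) = 2.2 × 10^-23 M

[Ag^+] ≈ 2.2 × 10^-23 M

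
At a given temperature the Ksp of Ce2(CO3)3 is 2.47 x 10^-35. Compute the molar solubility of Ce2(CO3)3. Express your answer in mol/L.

4.70e-8 M

Ce2(CO3)3(s) ⇌ 2 Ce^3+(aq) + 3 CO3^2-(aq)
Ksp = [Ce^3+]^2[CO3^2-]^3
For each mole of Ce2(CO3)3 that dissolves: [Ce^3+] = 2s, [CO3^2-] = 3s.
Ksp = (2s)^2(3s)^3 = 108s^5
Solving, s = (2.47 x 10^-35/108)^(1/5) = 4.70 × 10^-8 M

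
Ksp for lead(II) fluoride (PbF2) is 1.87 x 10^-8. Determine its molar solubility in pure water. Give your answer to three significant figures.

PbF2(s) ⇌ Pb^2+ + 2 F^-
Ksp = [Pb^2+][F^-]^2
Let s = molar solubility. Then [Pb^2+] = s and [F^-] = 2s.
Substituting: Ksp = s(2s)^2 = 4s^3
Solving, s = (1.87 x 10^-8/4)^(1/3) = 1.67 × 10^-3 M

s = 1.67 × 10^-3 M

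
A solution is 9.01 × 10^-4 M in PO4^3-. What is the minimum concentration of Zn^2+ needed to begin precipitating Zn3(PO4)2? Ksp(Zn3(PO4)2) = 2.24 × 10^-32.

[Zn^2+] = 3.02e-9 M

Zn3(PO4)2(s) ⇌ 3 Zn^2+(aq) + 2 PO4^3-(aq)
Ksp = [Zn^2+]^3[PO4^3-]^2
Precipitation begins when Q = Ksp. With [PO4^3-] = 9.01 × 10^-4 M:
2.24 × 10^-32 = (9.01 × 10^-4)^2 × [Zn^2+]^3
[Zn^2+] = (2.24 × 10^-32 / 8.118 × 10^-7)^(1/3) = 3.02 x 10^-9 M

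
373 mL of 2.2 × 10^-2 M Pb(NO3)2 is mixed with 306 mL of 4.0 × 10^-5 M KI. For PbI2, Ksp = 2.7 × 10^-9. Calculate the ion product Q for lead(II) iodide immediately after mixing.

Total volume = 373 + 306 = 679 mL.
[Pb^2+] = 2.2 × 10^-2 × (373/679) = 1.21 × 10^-2 M
[I^-] = 4.0 x 10^-5 × (306/679) = 1.80 x 10^-5 M
PbI2(s) ⇌ Pb^2+(aq) + 2 I^-(aq), so Q = [Pb^2+][I^-]^2
Q = (1.21 x 10^-2)(1.80 x 10^-5)^2 = 3.9 × 10^-12
Q < Ksp, so no precipitate of PbI2 forms.

3.9 × 10^-12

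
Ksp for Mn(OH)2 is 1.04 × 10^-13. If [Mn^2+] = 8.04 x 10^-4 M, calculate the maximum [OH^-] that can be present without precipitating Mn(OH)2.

[OH^-] = 1.14 × 10^-5 M

Mn(OH)2(s) ⇌ Mn^2+ + 2 OH^-
Ksp = [Mn^2+][OH^-]^2
Precipitation begins when Q = Ksp. With [Mn^2+] = 8.04 x 10^-4 M:
1.04 × 10^-13 = (8.04 x 10^-4) × [OH^-]^2
[OH^-] = (1.04 × 10^-13 / 8.04 × 10^-4)^(1/2) = 1.14 × 10^-5 M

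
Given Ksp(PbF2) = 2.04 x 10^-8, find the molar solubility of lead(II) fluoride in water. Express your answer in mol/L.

1.72 × 10^-3 M

PbF2(s) ⇌ Pb^2+(aq) + 2 F^-(aq)
Ksp = [Pb^2+][F^-]^2
With molar solubility s: [Pb^2+] = s, [F^-] = 2s.
Ksp = s(2s)^2 = 4s^3
Solving, s = (2.04 x 10^-8/4)^(1/3) = 1.72 x 10^-3 M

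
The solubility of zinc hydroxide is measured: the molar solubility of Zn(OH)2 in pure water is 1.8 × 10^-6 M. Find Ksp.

2.3 x 10^-17

Zn(OH)2(s) ⇌ Zn^2+ + 2 OH^-
With molar solubility s: [Zn^2+] = s, [OH^-] = 2s.
Ksp = [Zn^2+][OH^-]^2
Ksp = s(2s)^2 = 4s^3
With s = 1.8 x 10^-6: Ksp = 2.3 x 10^-17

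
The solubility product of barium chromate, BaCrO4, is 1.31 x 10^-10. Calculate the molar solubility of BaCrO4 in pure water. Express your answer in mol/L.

1.14e-5 M

BaCrO4(s) <=> Ba^2+(aq) + CrO4^2-(aq)
Ksp = [Ba^2+][CrO4^2-]
With molar solubility s: [Ba^2+] = s, [CrO4^2-] = s.
Ksp = s^2
s = √(1.31 x 10^-10) = 1.14 × 10^-5 M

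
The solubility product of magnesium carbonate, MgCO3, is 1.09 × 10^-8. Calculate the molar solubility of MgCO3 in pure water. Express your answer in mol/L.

MgCO3(s) <=> Mg^2+ + CO3^2-
Ksp = [Mg^2+][CO3^2-]
With molar solubility s: [Mg^2+] = s, [CO3^2-] = s.
Ksp = s^2
s = (1.09 × 10^-8)^(1/2) = 1.04 x 10^-4 M

1.04 x 10^-4 M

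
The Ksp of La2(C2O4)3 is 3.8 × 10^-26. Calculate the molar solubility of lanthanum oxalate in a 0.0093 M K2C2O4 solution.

s = 1.1e-10 M

La2(C2O4)3(s) ⇌ 2 La^3+(aq) + 3 C2O4^2-(aq)
Ksp = [La^3+]^2[C2O4^2-]^3
Let s = moles of La2(C2O4)3 that dissolve per litre. [La^3+] = 2s, [C2O4^2-] = 0.0093 + 3s ≈ 0.0093 (common-ion effect: C2O4^2- is already 0.0093 M).
Ksp ≈ (2s)^2 × (0.0093)^3
s = 1.1 × 10^-10 M
Check: 3s = 3.3 x 10^-10 ≪ 0.0093, so the approximation is valid.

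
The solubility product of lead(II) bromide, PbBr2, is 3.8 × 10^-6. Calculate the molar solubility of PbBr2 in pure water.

9.8e-3 M

PbBr2(s) ⇌ Pb^2+ + 2 Br^-
Ksp = [Pb^2+][Br^-]^2
If s mol/L of PbBr2 dissolves, [Pb^2+] = s and [Br^-] = 2s.
Substituting: Ksp = s(2s)^2 = 4s^3
Solving, s = (3.8 × 10^-6/4)^(1/3) = 9.8 × 10^-3 M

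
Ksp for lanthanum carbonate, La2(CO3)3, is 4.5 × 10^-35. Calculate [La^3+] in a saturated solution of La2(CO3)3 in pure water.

[La^3+] = 1.1 × 10^-7 M

La2(CO3)3(s) ⇌ 2 La^3+ + 3 CO3^2-
Ksp = [La^3+]^2[CO3^2-]^3
With molar solubility s: [La^3+] = 2s, [CO3^2-] = 3s.
Substituting: Ksp = (2s)^2(3s)^3 = 108s^5
s^5 = 4.5 × 10^-35 / 108, so s = 5.30 x 10^-8 M
[La^3+] = 2s = 1.1 × 10^-7 M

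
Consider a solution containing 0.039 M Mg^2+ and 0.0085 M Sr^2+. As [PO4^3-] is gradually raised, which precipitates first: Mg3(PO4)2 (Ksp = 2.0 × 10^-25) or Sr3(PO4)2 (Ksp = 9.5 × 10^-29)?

Each salt begins to precipitate when Q = Ksp, i.e. when [PO4^3-] reaches its threshold.
For Mg3(PO4)2: 2.0 × 10^-25 = (0.039)^3 × [PO4^3-]^2  ⇒  [PO4^3-] = 5.8 × 10^-11 M.
For Sr3(PO4)2: 9.5 × 10^-29 = (0.0085)^3 × [PO4^3-]^2  ⇒  [PO4^3-] = 1.2 × 10^-11 M.
The salt with the lower threshold [PO4^3-] precipitates first: Sr3(PO4)2.

Sr3(PO4)2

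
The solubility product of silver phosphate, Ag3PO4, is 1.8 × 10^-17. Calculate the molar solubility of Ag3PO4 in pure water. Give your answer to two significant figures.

Ag3PO4(s) <=> 3 Ag^+(aq) + PO4^3-(aq)
Ksp = [Ag^+]^3[PO4^3-]
If s mol/L of Ag3PO4 dissolves, [Ag^+] = 3s and [PO4^3-] = s.
Substituting: Ksp = (3s)^3s = 27s^4
s^4 = 1.8 × 10^-17 / 27, so s = 2.9 × 10^-5 M

s ≈ 2.9 × 10^-5 M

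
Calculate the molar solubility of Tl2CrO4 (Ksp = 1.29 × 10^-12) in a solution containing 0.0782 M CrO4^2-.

s ≈ 2.03 × 10^-6 M

Tl2CrO4(s) ⇌ 2 Tl^+ + CrO4^2-
Ksp = [Tl^+]^2[CrO4^2-]
Let s = moles of Tl2CrO4 that dissolve per litre. [Tl^+] = 2s, [CrO4^2-] = 0.0782 + s ≈ 0.0782 (Ksp is small, so little additional dissolves).
Ksp ≈ (2s)^2 × 0.0782
s = 2.03 × 10^-6 M
Check: s = 2.0 x 10^-6 ≪ 0.0782, so the approximation is valid.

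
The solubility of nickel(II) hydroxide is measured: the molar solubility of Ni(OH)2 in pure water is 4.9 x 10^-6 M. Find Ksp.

Ksp = 4.7 x 10^-16

Ni(OH)2(s) ⇌ Ni^2+(aq) + 2 OH^-(aq)
With molar solubility s: [Ni^2+] = s, [OH^-] = 2s.
Ksp = [Ni^2+][OH^-]^2
So Ksp = s × (2s)^2 = 4s^3
Ksp = 4 × (4.9 x 10^-6)^3 = 4.7 x 10^-16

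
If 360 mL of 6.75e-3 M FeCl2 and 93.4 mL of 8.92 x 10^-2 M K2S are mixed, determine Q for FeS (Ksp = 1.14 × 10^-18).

Total volume = 360 + 93.4 = 453.4 mL.
[Fe^2+] = 6.75 × 10^-3 × (360/453.4) = 5.360 × 10^-3 M
[S^2-] = 8.92 x 10^-2 × (93.4/453.4) = 1.838 × 10^-2 M
FeS(s) ⇌ Fe^2+(aq) + S^2-(aq), so Q = [Fe^2+][S^2-]
Q = (5.360 × 10^-3)(1.838 x 10^-2) = 9.85 x 10^-5
Q > Ksp, so FeS will precipitate.

Q ≈ 9.85e-5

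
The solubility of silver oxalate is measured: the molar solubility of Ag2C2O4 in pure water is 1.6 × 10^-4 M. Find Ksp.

Ag2C2O4(s) ⇌ 2 Ag^+ + C2O4^2-
With molar solubility s: [Ag^+] = 2s, [C2O4^2-] = s.
Ksp = [Ag^+]^2[C2O4^2-]
Substituting: Ksp = (2s)^2s = 4s^3
With s = 1.6 x 10^-4: Ksp = 1.6 x 10^-11

1.6e-11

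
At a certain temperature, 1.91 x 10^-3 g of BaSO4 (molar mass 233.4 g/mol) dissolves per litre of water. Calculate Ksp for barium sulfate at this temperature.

Molar solubility s = (1.91 x 10^-3 g/L) / (233.4 g/mol) = 8.183 × 10^-6 M.
BaSO4(s) <=> Ba^2+(aq) + SO4^2-(aq)
If s mol/L of BaSO4 dissolves, [Ba^2+] = s and [SO4^2-] = s.
Ksp = [Ba^2+][SO4^2-]
Ksp = s × s = s^2
With s = 8.183 x 10^-6: Ksp = 6.70 × 10^-11

6.70 × 10^-11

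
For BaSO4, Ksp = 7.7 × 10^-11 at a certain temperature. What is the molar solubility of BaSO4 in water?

BaSO4(s) <=> Ba^2+ + SO4^2-
Ksp = [Ba^2+][SO4^2-]
If s mol/L of BaSO4 dissolves, [Ba^2+] = s and [SO4^2-] = s.
Ksp = s × s = s^2
s = (7.7 × 10^-11)^(1/2) = 8.8 x 10^-6 M

8.8 x 10^-6 M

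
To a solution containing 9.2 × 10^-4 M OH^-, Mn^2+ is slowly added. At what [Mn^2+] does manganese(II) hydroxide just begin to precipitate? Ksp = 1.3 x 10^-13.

Mn(OH)2(s) ⇌ Mn^2+ + 2 OH^-
Ksp = [Mn^2+][OH^-]^2
Precipitation begins when Q = Ksp. With [OH^-] = 9.2 × 10^-4 M:
1.3 x 10^-13 = (9.2 × 10^-4)^2 × [Mn^2+]
[Mn^2+] = (1.3 x 10^-13 / 8.46 × 10^-7) = 1.5 x 10^-7 M

[Mn^2+] = 1.5 × 10^-7 M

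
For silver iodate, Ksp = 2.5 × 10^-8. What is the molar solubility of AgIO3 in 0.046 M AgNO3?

AgIO3(s) <=> Ag^+(aq) + IO3^-(aq)
Ksp = [Ag^+][IO3^-]
If s mol/L dissolves here, [Ag^+] = 0.046 + s ≈ 0.046, [IO3^-] = s (Ksp is small, so little additional dissolves).
Ksp ≈ 0.046 × s
s = 5.4 × 10^-7 M
Check: s = 5.4 x 10^-7 ≪ 0.046, so the approximation is valid.

s = 5.4 × 10^-7 M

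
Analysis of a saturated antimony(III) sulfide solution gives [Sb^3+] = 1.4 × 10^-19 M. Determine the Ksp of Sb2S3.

Ksp = 1.8 × 10^-94

Sb2S3(s) <=> 2 Sb^3+ + 3 S^2-
Stoichiometry gives [S^2-] = (3/2)[Sb^3+] = 2.10 x 10^-19 M.
Ksp = [Sb^3+]^2[S^2-]^3
Ksp = (1.4 x 10^-19)^2 × (2.10 x 10^-19)^3 = 1.8 × 10^-94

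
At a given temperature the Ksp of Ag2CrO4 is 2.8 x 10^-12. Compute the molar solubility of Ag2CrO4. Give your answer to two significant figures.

Ag2CrO4(s) ⇌ 2 Ag^+ + CrO4^2-
Ksp = [Ag^+]^2[CrO4^2-]
Let s = molar solubility. Then [Ag^+] = 2s and [CrO4^2-] = s.
Ksp = (2s)^2s = 4s^3
s^3 = 2.8 x 10^-12 / 4, so s = 8.9 x 10^-5 M

8.9 x 10^-5 M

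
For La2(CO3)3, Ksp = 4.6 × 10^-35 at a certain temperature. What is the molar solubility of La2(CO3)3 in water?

La2(CO3)3(s) ⇌ 2 La^3+(aq) + 3 CO3^2-(aq)
Ksp = [La^3+]^2[CO3^2-]^3
Let s = molar solubility. Then [La^3+] = 2s and [CO3^2-] = 3s.
Substituting: Ksp = (2s)^2(3s)^3 = 108s^5
Solving, s = (4.6 × 10^-35/108)^(1/5) = 5.3 × 10^-8 M

s = 5.3 × 10^-8 M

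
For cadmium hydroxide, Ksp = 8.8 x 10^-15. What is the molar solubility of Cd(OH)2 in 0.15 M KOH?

Cd(OH)2(s) <=> Cd^2+ + 2 OH^-
Ksp = [Cd^2+][OH^-]^2
If s mol/L dissolves here, [Cd^2+] = s, [OH^-] = 0.15 + 2s ≈ 0.15 (common-ion effect: OH^- is already 0.15 M).
Ksp ≈ s × (0.15)^2
s = 3.9 × 10^-13 M
Check: 2s = 7.8 x 10^-13 ≪ 0.15, so the approximation is valid.

3.9 x 10^-13 M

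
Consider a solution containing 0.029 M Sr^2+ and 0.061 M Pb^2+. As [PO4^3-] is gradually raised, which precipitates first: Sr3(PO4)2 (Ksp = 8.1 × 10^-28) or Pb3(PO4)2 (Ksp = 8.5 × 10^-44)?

Precipitation of each salt starts when its ion product equals its Ksp.
For Sr3(PO4)2: 8.1 × 10^-28 = (0.029)^3 × [PO4^3-]^2  ⇒  [PO4^3-] = 5.8 × 10^-12 M.
For Pb3(PO4)2: 8.5 × 10^-44 = (0.061)^3 × [PO4^3-]^2  ⇒  [PO4^3-] = 1.9 x 10^-20 M.
The salt with the lower threshold [PO4^3-] precipitates first: Pb3(PO4)2.

Pb3(PO4)2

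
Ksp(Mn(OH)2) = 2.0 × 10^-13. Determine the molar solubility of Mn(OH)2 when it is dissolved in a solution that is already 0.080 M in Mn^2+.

Mn(OH)2(s) ⇌ Mn^2+(aq) + 2 OH^-(aq)
Ksp = [Mn^2+][OH^-]^2
If s mol/L dissolves here, [Mn^2+] = 0.080 + s ≈ 0.080, [OH^-] = 2s (common-ion effect: Mn^2+ is already 0.080 M).
Ksp ≈ 0.080 × (2s)^2
s = 7.9 x 10^-7 M
Check: s = 7.9 x 10^-7 ≪ 0.080, so the approximation is valid.

s = 7.9 × 10^-7 M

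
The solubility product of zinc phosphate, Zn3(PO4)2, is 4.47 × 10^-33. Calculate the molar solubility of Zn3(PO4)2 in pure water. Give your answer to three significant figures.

Zn3(PO4)2(s) <=> 3 Zn^2+(aq) + 2 PO4^3-(aq)
Ksp = [Zn^2+]^3[PO4^3-]^2
For each mole of Zn3(PO4)2 that dissolves: [Zn^2+] = 3s, [PO4^3-] = 2s.
Ksp = (3s)^3(2s)^2 = 108s^5
s^5 = 4.47 × 10^-33 / 108, so s = 1.33 × 10^-7 M

s = 1.33e-7 M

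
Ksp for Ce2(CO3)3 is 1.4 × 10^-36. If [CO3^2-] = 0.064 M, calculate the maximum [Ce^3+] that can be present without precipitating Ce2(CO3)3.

[Ce^3+] = 7.3 × 10^-17 M

Ce2(CO3)3(s) ⇌ 2 Ce^3+ + 3 CO3^2-
Ksp = [Ce^3+]^2[CO3^2-]^3
Precipitation begins when Q = Ksp. With [CO3^2-] = 0.064 M:
1.4 × 10^-36 = (0.064)^3 × [Ce^3+]^2
[Ce^3+] = (1.4 × 10^-36 / 2.62 x 10^-4)^(1/2) = 7.3 × 10^-17 M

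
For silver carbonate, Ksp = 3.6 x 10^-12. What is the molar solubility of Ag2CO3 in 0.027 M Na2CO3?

Ag2CO3(s) ⇌ 2 Ag^+(aq) + CO3^2-(aq)
Ksp = [Ag^+]^2[CO3^2-]
Let s = moles of Ag2CO3 that dissolve per litre. [Ag^+] = 2s, [CO3^2-] = 0.027 + s ≈ 0.027 (common-ion effect: CO3^2- is already 0.027 M).
Ksp ≈ (2s)^2 × 0.027
s = 5.8 x 10^-6 M
Check: s = 5.8 x 10^-6 ≪ 0.027, so the approximation is valid.

s = 5.8 × 10^-6 M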